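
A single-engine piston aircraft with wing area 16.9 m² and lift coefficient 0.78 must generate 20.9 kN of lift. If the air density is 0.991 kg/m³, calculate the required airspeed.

v = 56.6 m/s

L = ½ρv²S·CL ⇒ v = √(2L/(ρ·S·CL))
v = √(2 × 20900 / (0.991 × 16.9 × 0.78)) = √3200 = 56.6 m/s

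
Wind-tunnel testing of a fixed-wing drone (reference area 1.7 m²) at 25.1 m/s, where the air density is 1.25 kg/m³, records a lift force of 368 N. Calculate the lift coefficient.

From L = ½ρv²S·CL, rearranging gives CL = 2L/(ρv²S).
CL = 2 × 368 / (1.25 × 25.1² × 1.7) = 0.55

CL = 0.55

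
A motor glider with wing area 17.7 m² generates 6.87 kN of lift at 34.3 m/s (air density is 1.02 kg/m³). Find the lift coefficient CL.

From L = ½ρv²S·CL, rearranging gives CL = 2L/(ρv²S).
CL = 2 × 6870 / (1.02 × 34.3² × 17.7) = 0.647

CL = 0.647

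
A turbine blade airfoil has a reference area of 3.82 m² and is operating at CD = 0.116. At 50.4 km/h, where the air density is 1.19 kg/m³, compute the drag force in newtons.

D = 51.7 N

Convert speed: v = 50.4 km/h ÷ 3.6 = 14 m/s.
D = ½ρv²S·CD = ½ × 1.19 × 14² × 3.82 × 0.116 = 51.7 N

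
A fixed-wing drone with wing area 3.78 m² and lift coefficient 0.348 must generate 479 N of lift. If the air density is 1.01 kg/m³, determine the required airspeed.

v = 26.9 m/s

L = ½ρv²S·CL ⇒ v = √(2L/(ρ·S·CL))
v = √(2 × 479 / (1.01 × 3.78 × 0.348)) = √721.1 = 26.9 m/s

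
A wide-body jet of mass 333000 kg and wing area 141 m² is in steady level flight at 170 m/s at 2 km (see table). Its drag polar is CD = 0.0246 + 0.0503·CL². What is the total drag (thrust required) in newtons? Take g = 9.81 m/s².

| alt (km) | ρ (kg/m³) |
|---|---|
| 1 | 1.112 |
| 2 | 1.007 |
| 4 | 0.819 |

D = 3.12×10^5 N

At 2 km, from the table: ρ = 1.007 kg/m³.
Weight W = mg = 333000 × 9.81 = 3.2667×10^6 N; in level flight L = W.
Dynamic pressure q = 0.5 × 1.007 × 170² = 14550 Pa.
CL = W/(q·S) = 3.2667×10^6 / (14550 × 141) = 1.592.
CD = 0.0246 + 0.0503 × 1.592² = 0.1521.
D = q·S·CD = 14550 × 141 × 0.1521 = 3.121×10^5 N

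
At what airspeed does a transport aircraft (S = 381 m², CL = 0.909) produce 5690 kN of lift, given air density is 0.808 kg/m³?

v = 202 m/s

L = ½ρv²S·CL ⇒ v = √(2L/(ρ·S·CL))
v = √(2 × 5.69×10^6 / (0.808 × 381 × 0.909)) = √40670 = 202 m/s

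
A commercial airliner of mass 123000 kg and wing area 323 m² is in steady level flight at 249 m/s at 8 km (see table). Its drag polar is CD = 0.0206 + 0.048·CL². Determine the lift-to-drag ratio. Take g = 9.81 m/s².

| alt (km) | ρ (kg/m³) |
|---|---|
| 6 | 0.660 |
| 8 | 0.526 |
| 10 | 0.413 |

At 8 km, from the table: ρ = 0.526 kg/m³.
Level flight ⇒ L = W = m·g = 123000 × 9.81 = 1.2066×10^6 N.
Dynamic pressure q = 0.5 × 0.526 × 249² = 16310 Pa.
Required CL = L/(qS) = 1.2066×10^6/(16310·323) = 0.2291.
CD = 0.0206 + 0.048 × 0.2291² = 0.02312.
L/D = CL/CD = 0.2291 / 0.02312 = 9.91

L/D = 9.91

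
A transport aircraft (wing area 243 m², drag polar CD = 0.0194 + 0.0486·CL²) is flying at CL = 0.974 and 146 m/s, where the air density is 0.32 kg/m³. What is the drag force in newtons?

D = 54300 N

CD = 0.0194 + 0.0486 × 0.974² = 0.06551
D = ½ρv²S·CD = ½ × 0.32 × 146² × 243 × 0.06551 = 54300 N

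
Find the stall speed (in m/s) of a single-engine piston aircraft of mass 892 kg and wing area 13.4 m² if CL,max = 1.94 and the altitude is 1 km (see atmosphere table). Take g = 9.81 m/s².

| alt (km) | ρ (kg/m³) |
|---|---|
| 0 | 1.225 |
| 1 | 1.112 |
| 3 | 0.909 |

At 1 km, from the table: ρ = 1.112 kg/m³.
At stall, lift equals weight: L = W = m·g = 892 × 9.81 = 8751 N.
V_stall = √(2W/(ρ·S·CL,max)) = √(2 × 8751 / (1.112 × 13.4 × 1.94))
V_stall = √605.4 = 24.6 m/s

V_stall = 24.6 m/s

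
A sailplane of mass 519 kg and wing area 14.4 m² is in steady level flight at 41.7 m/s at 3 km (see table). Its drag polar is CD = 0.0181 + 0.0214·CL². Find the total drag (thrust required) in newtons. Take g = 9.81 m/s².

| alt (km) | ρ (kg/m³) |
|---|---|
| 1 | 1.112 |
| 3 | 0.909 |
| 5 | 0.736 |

D = 255 N

At 3 km, from the table: ρ = 0.909 kg/m³.
Level flight ⇒ L = W = m·g = 519 × 9.81 = 5091.4 N.
q = ½ρv² = ½ × 0.909 × 41.7² = 790.3 Pa.
Required CL = L/(qS) = 5091.4/(790.3·14.4) = 0.4474.
CD = 0.0181 + 0.0214 × 0.4474² = 0.02238.
D = q·S·CD = 790.3 × 14.4 × 0.02238 = 254.7 N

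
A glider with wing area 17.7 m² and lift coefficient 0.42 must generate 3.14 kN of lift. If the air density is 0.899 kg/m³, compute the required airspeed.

v = 30.7 m/s

L = ½ρv²S·CL ⇒ v = √(2L/(ρ·S·CL))
v = √(2 × 3140 / (0.899 × 17.7 × 0.42)) = √939.7 = 30.7 m/s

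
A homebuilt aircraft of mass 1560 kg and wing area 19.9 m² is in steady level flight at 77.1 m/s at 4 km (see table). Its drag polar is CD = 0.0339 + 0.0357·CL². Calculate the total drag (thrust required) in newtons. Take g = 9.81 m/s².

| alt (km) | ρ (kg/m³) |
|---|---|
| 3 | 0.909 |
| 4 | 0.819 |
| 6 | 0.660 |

D = 1810 N

At 4 km, from the table: ρ = 0.819 kg/m³.
In steady level flight, lift balances weight: W = mg = 1560 × 9.81 = 15304 N.
Dynamic pressure q = 0.5 × 0.819 × 77.1² = 2434 Pa.
Required CL = L/(qS) = 15304/(2434·19.9) = 0.3159.
CD = 0.0339 + 0.0357 × 0.3159² = 0.03746.
D = q·S·CD = 2434 × 19.9 × 0.03746 = 1815 N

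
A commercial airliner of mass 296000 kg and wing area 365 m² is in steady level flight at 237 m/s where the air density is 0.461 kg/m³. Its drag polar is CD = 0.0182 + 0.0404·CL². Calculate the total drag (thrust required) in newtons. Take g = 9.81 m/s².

D = 1.58×10^5 N

In steady level flight, lift balances weight: W = mg = 296000 × 9.81 = 2.9038×10^6 N.
q = ½ρv² = ½ × 0.461 × 237² = 12950 Pa.
CL = W/(q·S) = 2.9038×10^6 / (12950 × 365) = 0.6145.
CD = 0.0182 + 0.0404 × 0.6145² = 0.03345.
D = q·S·CD = 12950 × 365 × 0.03345 = 1.581×10^5 N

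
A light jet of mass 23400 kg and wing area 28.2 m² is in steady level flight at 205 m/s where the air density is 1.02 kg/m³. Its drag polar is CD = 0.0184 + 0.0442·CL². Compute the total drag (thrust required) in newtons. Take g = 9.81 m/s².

Level flight ⇒ L = W = m·g = 23400 × 9.81 = 2.2955×10^5 N.
Dynamic pressure q = 0.5 × 1.02 × 205² = 21430 Pa.
CL = 2W/(ρv²S) = 2×2.2955×10^5/(1.02×205²×28.2) = 0.3798.
CD = 0.0184 + 0.0442 × 0.3798² = 0.02478.
D = q·S·CD = 21430 × 28.2 × 0.02478 = 14970 N

D = 15000 N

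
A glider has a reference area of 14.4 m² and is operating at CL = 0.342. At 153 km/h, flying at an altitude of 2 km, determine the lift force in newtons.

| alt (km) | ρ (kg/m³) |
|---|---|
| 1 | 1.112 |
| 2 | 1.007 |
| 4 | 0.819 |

L = 4480 N

At 2 km, from the table: ρ = 1.007 kg/m³.
Convert speed: v = 153 km/h ÷ 3.6 = 42.5 m/s.
Dynamic pressure q = ½ρv² = ½ × 1.007 × 42.5² = 909.4 Pa.
L = q·S·CL = 909.4 × 14.4 × 0.342 = 4480 N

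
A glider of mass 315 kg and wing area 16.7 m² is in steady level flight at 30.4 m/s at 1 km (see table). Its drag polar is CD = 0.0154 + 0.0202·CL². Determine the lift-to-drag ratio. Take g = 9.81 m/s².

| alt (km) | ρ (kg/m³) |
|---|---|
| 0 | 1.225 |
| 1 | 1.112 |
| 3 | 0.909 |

L/D = 20

At 1 km, from the table: ρ = 1.112 kg/m³.
In steady level flight, lift balances weight: W = mg = 315 × 9.81 = 3090.2 N.
q = ½ρv² = ½ × 1.112 × 30.4² = 513.8 Pa.
CL = 2W/(ρv²S) = 2×3090.2/(1.112×30.4²×16.7) = 0.3601.
CD = 0.0154 + 0.0202 × 0.3601² = 0.01802.
L/D = CL/CD = 0.3601 / 0.01802 = 20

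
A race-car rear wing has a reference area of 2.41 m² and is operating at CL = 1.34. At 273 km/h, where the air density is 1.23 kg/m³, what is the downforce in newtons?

Convert speed: v = 273 km/h ÷ 3.6 = 75.83 m/s.
Dynamic pressure q = ½ρv² = ½ × 1.23 × 75.83² = 3537 Pa.
L = q·S·CL = 3537 × 2.41 × 1.34 = 11400 N ≈ 11.4 kN

L = 11400 N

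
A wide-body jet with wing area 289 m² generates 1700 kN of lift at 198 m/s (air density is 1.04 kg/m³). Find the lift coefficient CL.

From L = ½ρv²S·CL, rearranging gives CL = 2L/(ρv²S).
CL = 2 × 1.7×10^6 / (1.04 × 198² × 289) = 0.289

CL = 0.289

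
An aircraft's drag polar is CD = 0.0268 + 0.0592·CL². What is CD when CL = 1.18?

CD = 0.109

CD = 0.0268 + 0.0592 × 1.18² = 0.0268 + 0.08243 = 0.109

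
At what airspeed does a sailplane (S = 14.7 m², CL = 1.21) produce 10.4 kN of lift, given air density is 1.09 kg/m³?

L = ½ρv²S·CL ⇒ v = √(2L/(ρ·S·CL))
v = √(2 × 10400 / (1.09 × 14.7 × 1.21)) = √1073 = 32.8 m/s

v = 32.8 m/s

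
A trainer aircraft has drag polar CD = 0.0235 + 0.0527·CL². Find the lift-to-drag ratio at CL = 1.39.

L/D = 11.1

CD = 0.0235 + 0.0527 × 1.39² = 0.1253
L/D = CL/CD = 1.39 / 0.1253 = 11.1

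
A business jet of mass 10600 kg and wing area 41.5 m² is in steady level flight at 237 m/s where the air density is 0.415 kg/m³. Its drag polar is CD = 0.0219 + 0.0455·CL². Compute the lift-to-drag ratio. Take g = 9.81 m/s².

L/D = 8.96

Level flight ⇒ L = W = m·g = 10600 × 9.81 = 1.0399×10^5 N.
Dynamic pressure q = 0.5 × 0.415 × 237² = 11660 Pa.
CL = 2W/(ρv²S) = 2×1.0399×10^5/(0.415×237²×41.5) = 0.215.
CD = 0.0219 + 0.0455 × 0.215² = 0.024.
L/D = CL/CD = 0.215 / 0.024 = 8.96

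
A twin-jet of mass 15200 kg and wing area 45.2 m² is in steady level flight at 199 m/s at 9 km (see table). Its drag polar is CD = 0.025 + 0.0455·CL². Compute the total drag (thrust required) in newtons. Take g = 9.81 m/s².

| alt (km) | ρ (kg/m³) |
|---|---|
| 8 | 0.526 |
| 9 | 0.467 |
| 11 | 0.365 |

D = 12900 N

At 9 km, from the table: ρ = 0.467 kg/m³.
Level flight ⇒ L = W = m·g = 15200 × 9.81 = 1.4911×10^5 N.
q = ½ρv² = ½ × 0.467 × 199² = 9247 Pa.
CL = 2W/(ρv²S) = 2×1.4911×10^5/(0.467×199²×45.2) = 0.3568.
CD = 0.025 + 0.0455 × 0.3568² = 0.03079.
D = q·S·CD = 9247 × 45.2 × 0.03079 = 12870 N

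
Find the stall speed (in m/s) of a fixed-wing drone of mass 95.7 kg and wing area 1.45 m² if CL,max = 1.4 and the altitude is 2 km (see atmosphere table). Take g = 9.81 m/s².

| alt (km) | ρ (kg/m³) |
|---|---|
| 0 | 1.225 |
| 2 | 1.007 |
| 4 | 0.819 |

V_stall = 30.3 m/s

At 2 km, from the table: ρ = 1.007 kg/m³.
Weight W = mg = 95.7 × 9.81 = 938.8 N.
V_stall = √(2W/(ρ·S·CL,max)) = √(2 × 938.8 / (1.007 × 1.45 × 1.4))
V_stall = √918.5 = 30.3 m/s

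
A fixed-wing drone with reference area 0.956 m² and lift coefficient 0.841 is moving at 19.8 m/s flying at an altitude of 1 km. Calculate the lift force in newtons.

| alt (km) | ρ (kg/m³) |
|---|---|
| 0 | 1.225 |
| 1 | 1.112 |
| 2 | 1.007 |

At 1 km, from the table: ρ = 1.112 kg/m³.
Dynamic pressure q = ½ρv² = ½ × 1.112 × 19.8² = 218 Pa.
L = q·S·CL = 218 × 0.956 × 0.841 = 175 N

L = 175 N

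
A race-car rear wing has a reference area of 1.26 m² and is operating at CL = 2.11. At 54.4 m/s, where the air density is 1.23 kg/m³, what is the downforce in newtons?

L = 4840 N

L = ½ρv²S·CL = ½ × 1.23 × 54.4² × 1.26 × 2.11 = 4840 N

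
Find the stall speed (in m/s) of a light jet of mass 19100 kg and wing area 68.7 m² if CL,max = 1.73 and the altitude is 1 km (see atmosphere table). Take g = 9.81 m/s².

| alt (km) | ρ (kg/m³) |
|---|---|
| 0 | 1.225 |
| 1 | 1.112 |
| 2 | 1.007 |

V_stall = 53.2 m/s

At 1 km, from the table: ρ = 1.112 kg/m³.
At stall, lift equals weight: L = W = m·g = 19100 × 9.81 = 1.874×10^5 N.
V_stall = √(2W/(ρ·S·CL,max)) = √(2 × 1.874×10^5 / (1.112 × 68.7 × 1.73))
V_stall = √2835 = 53.2 m/s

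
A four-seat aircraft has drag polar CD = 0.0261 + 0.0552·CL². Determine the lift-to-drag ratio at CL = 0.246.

L/D = 8.36

CD = 0.0261 + 0.0552 × 0.246² = 0.02944
L/D = CL/CD = 0.246 / 0.02944 = 8.36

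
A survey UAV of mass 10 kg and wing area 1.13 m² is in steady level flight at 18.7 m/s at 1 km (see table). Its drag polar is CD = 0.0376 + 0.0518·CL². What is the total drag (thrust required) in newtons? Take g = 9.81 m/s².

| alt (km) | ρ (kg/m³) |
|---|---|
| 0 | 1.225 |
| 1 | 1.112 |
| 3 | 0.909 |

At 1 km, from the table: ρ = 1.112 kg/m³.
Weight W = mg = 10 × 9.81 = 98.1 N; in level flight L = W.
q = ½ρv² = ½ × 1.112 × 18.7² = 194.4 Pa.
CL = 2W/(ρv²S) = 2×98.1/(1.112×18.7²×1.13) = 0.4465.
CD = 0.0376 + 0.0518 × 0.4465² = 0.04793.
D = q·S·CD = 194.4 × 1.13 × 0.04793 = 10.53 N

D = 10.5 N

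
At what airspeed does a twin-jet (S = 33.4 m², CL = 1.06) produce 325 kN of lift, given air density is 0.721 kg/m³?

L = ½ρv²S·CL ⇒ v = √(2L/(ρ·S·CL))
v = √(2 × 3.25×10^5 / (0.721 × 33.4 × 1.06)) = √25460 = 160 m/s

v = 160 m/s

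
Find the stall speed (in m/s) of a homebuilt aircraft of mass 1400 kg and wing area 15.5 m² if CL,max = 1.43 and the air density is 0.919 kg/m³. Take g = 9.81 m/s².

V_stall = 36.7 m/s

At stall, lift equals weight: L = W = m·g = 1400 × 9.81 = 13730 N.
V_stall = √(2W/(ρ·S·CL,max)) = √(2 × 13730 / (0.919 × 15.5 × 1.43))
V_stall = √1348 = 36.7 m/s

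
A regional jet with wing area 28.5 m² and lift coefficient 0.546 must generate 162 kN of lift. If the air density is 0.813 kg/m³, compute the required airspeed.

L = ½ρv²S·CL ⇒ v = √(2L/(ρ·S·CL))
v = √(2 × 1.62×10^5 / (0.813 × 28.5 × 0.546)) = √25610 = 160 m/s

v = 160 m/s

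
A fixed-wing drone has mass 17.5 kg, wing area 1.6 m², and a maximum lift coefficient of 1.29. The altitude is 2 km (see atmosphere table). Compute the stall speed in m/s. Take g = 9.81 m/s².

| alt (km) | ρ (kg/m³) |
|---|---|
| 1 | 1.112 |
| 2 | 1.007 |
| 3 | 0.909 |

At 2 km, from the table: ρ = 1.007 kg/m³.
At stall, lift equals weight: L = W = m·g = 17.5 × 9.81 = 171.7 N.
V_stall = √(2W/(ρ·S·CL,max)) = √(2 × 171.7 / (1.007 × 1.6 × 1.29))
V_stall = √165.2 = 12.9 m/s

V_stall = 12.9 m/s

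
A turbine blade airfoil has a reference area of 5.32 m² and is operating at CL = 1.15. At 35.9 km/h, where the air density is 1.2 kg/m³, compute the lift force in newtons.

L = 365 N

Convert speed: v = 35.9 km/h ÷ 3.6 = 9.972 m/s.
Dynamic pressure q = ½ρv² = ½ × 1.2 × 9.972² = 59.67 Pa.
L = q·S·CL = 59.67 × 5.32 × 1.15 = 365 N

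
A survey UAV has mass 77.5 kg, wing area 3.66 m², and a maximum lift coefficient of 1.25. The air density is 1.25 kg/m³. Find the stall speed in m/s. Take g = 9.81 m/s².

V_stall = 16.3 m/s

Weight W = mg = 77.5 × 9.81 = 760.3 N.
From L = ½ρV²S·CL,max = W: V_stall = √(2W/(ρSCL,max)) = √(2·760.3/(1.25·3.66·1.25))
V_stall = √265.9 = 16.3 m/s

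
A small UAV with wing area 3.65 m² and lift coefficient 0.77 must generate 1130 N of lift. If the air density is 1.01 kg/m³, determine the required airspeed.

v = 28.2 m/s

L = ½ρv²S·CL ⇒ v = √(2L/(ρ·S·CL))
v = √(2 × 1130 / (1.01 × 3.65 × 0.77)) = √796.2 = 28.2 m/s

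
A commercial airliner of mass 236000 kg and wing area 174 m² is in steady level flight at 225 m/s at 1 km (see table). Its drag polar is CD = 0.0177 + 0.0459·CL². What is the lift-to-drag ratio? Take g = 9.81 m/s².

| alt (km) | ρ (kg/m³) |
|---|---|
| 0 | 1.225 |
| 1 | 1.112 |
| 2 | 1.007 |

L/D = 16.9

At 1 km, from the table: ρ = 1.112 kg/m³.
Weight W = mg = 236000 × 9.81 = 2.3152×10^6 N; in level flight L = W.
q = ½ρv² = ½ × 1.112 × 225² = 28150 Pa.
CL = W/(q·S) = 2.3152×10^6 / (28150 × 174) = 0.4727.
CD = 0.0177 + 0.0459 × 0.4727² = 0.02796.
L/D = CL/CD = 0.4727 / 0.02796 = 16.9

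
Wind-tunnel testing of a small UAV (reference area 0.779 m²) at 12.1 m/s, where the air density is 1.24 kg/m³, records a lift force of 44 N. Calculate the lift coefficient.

From L = ½ρv²S·CL, rearranging gives CL = 2L/(ρv²S).
CL = 2 × 44 / (1.24 × 12.1² × 0.779) = 0.622

CL = 0.622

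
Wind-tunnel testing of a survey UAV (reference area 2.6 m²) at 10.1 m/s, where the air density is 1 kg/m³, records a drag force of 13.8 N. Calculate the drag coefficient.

From D = ½ρv²S·CD, rearranging gives CD = 2D/(ρv²S).
CD = 2 × 13.8 / (1 × 10.1² × 2.6) = 0.104

CD = 0.104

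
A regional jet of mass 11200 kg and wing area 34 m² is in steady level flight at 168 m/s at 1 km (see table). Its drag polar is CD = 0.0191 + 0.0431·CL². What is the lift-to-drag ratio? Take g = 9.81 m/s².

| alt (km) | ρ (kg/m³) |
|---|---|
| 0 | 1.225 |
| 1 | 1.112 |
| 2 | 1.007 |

At 1 km, from the table: ρ = 1.112 kg/m³.
Weight W = mg = 11200 × 9.81 = 1.0987×10^5 N; in level flight L = W.
q = ½ρv² = ½ × 1.112 × 168² = 15690 Pa.
CL = W/(q·S) = 1.0987×10^5 / (15690 × 34) = 0.2059.
CD = 0.0191 + 0.0431 × 0.2059² = 0.02093.
L/D = CL/CD = 0.2059 / 0.02093 = 9.84

L/D = 9.84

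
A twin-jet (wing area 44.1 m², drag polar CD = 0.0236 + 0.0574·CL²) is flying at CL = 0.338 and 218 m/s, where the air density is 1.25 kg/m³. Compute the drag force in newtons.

D = 39500 N

CD = 0.0236 + 0.0574 × 0.338² = 0.03016
D = ½ρv²S·CD = ½ × 1.25 × 218² × 44.1 × 0.03016 = 39500 N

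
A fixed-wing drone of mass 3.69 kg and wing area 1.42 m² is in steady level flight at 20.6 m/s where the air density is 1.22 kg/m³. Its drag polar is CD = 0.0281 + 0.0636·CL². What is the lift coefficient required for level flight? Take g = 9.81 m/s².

Level flight ⇒ L = W = m·g = 3.69 × 9.81 = 36.199 N.
Dynamic pressure q = 0.5 × 1.22 × 20.6² = 258.9 Pa.
Required CL = L/(qS) = 36.199/(258.9·1.42) = 0.09848.

CL = 0.0985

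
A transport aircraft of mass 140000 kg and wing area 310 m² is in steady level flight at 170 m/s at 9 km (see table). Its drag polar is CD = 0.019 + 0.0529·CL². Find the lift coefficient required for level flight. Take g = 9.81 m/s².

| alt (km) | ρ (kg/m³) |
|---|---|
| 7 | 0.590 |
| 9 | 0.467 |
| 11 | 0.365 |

At 9 km, from the table: ρ = 0.467 kg/m³.
Weight W = mg = 140000 × 9.81 = 1.3734×10^6 N; in level flight L = W.
q = ½ρv² = ½ × 0.467 × 170² = 6748 Pa.
CL = W/(q·S) = 1.3734×10^6 / (6748 × 310) = 0.6565.

CL = 0.657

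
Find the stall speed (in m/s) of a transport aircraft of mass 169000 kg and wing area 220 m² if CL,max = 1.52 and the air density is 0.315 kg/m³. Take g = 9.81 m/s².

At stall, lift equals weight: L = W = m·g = 169000 × 9.81 = 1.658×10^6 N.
V_stall = √(2W/(ρ·S·CL,max)) = √(2 × 1.658×10^6 / (0.315 × 220 × 1.52))
V_stall = √31480 = 177 m/s

V_stall = 177 m/s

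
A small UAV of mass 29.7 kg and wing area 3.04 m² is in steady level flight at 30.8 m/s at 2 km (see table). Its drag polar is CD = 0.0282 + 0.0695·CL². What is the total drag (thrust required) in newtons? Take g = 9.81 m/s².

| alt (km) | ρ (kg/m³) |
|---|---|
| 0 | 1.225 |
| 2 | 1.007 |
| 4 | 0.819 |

At 2 km, from the table: ρ = 1.007 kg/m³.
In steady level flight, lift balances weight: W = mg = 29.7 × 9.81 = 291.36 N.
q = ½ρv² = ½ × 1.007 × 30.8² = 477.6 Pa.
CL = 2W/(ρv²S) = 2×291.36/(1.007×30.8²×3.04) = 0.2007.
CD = 0.0282 + 0.0695 × 0.2007² = 0.031.
D = q·S·CD = 477.6 × 3.04 × 0.031 = 45.01 N

D = 45 N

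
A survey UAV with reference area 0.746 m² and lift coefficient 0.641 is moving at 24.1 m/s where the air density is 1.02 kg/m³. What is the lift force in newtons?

L = 142 N

Dynamic pressure q = ½ρv² = ½ × 1.02 × 24.1² = 296.2 Pa.
L = q·S·CL = 296.2 × 0.746 × 0.641 = 142 N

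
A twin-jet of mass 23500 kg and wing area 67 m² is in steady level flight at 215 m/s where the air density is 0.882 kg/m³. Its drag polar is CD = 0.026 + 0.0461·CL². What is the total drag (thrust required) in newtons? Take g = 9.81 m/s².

Weight W = mg = 23500 × 9.81 = 2.3054×10^5 N; in level flight L = W.
Dynamic pressure q = 0.5 × 0.882 × 215² = 20390 Pa.
Required CL = L/(qS) = 2.3054×10^5/(20390·67) = 0.1688.
CD = 0.026 + 0.0461 × 0.1688² = 0.02731.
D = q·S·CD = 20390 × 67 × 0.02731 = 37300 N

D = 37300 N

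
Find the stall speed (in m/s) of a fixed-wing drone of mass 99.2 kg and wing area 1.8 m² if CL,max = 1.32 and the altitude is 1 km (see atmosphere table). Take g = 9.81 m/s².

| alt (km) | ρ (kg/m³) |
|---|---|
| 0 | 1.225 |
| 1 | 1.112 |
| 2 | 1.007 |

At 1 km, from the table: ρ = 1.112 kg/m³.
At stall, lift equals weight: L = W = m·g = 99.2 × 9.81 = 973.2 N.
V_stall = √(2W/(ρ·S·CL,max)) = √(2 × 973.2 / (1.112 × 1.8 × 1.32))
V_stall = √736.6 = 27.1 m/s

V_stall = 27.1 m/s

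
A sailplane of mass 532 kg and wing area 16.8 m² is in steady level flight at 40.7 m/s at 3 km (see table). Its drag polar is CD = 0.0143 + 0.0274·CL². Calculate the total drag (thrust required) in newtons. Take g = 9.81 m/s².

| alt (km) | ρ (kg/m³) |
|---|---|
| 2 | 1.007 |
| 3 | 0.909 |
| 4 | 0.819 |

D = 240 N

At 3 km, from the table: ρ = 0.909 kg/m³.
Weight W = mg = 532 × 9.81 = 5218.9 N; in level flight L = W.
Dynamic pressure q = 0.5 × 0.909 × 40.7² = 752.9 Pa.
CL = 2W/(ρv²S) = 2×5218.9/(0.909×40.7²×16.8) = 0.4126.
CD = 0.0143 + 0.0274 × 0.4126² = 0.01896.
D = q·S·CD = 752.9 × 16.8 × 0.01896 = 239.9 N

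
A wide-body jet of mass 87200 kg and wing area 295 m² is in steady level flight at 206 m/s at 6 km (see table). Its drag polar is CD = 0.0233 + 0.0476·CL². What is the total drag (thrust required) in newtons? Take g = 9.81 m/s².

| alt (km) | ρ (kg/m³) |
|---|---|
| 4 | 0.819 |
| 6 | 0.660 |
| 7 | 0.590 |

D = 1.05×10^5 N

At 6 km, from the table: ρ = 0.660 kg/m³.
Weight W = mg = 87200 × 9.81 = 8.5543×10^5 N; in level flight L = W.
Dynamic pressure q = 0.5 × 0.66 × 206² = 14000 Pa.
Required CL = L/(qS) = 8.5543×10^5/(14000·295) = 0.2071.
CD = 0.0233 + 0.0476 × 0.2071² = 0.02534.
D = q·S·CD = 14000 × 295 × 0.02534 = 1.047×10^5 N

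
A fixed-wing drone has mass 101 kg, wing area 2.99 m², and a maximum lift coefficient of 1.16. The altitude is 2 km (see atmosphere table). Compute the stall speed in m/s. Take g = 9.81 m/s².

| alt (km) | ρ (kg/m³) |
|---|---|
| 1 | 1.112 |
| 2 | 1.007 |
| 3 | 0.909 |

V_stall = 23.8 m/s

At 2 km, from the table: ρ = 1.007 kg/m³.
At stall, lift equals weight: L = W = m·g = 101 × 9.81 = 990.8 N.
V_stall = √(2W/(ρ·S·CL,max)) = √(2 × 990.8 / (1.007 × 2.99 × 1.16))
V_stall = √567.4 = 23.8 m/s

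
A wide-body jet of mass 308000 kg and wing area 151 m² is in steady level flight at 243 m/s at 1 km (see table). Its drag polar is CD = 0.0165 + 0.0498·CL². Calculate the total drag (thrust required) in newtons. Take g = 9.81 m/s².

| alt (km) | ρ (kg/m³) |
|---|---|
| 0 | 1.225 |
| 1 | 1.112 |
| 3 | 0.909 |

At 1 km, from the table: ρ = 1.112 kg/m³.
In steady level flight, lift balances weight: W = mg = 308000 × 9.81 = 3.0215×10^6 N.
q = ½ρv² = ½ × 1.112 × 243² = 32830 Pa.
Required CL = L/(qS) = 3.0215×10^6/(32830·151) = 0.6095.
CD = 0.0165 + 0.0498 × 0.6095² = 0.035.
D = q·S·CD = 32830 × 151 × 0.035 = 1.735×10^5 N

D = 1.74×10^5 N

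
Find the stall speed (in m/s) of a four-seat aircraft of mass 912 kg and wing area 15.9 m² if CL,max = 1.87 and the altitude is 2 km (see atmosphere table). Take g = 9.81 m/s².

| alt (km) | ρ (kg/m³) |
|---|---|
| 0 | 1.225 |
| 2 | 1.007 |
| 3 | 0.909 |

At 2 km, from the table: ρ = 1.007 kg/m³.
At stall, lift equals weight: L = W = m·g = 912 × 9.81 = 8947 N.
From L = ½ρV²S·CL,max = W: V_stall = √(2W/(ρSCL,max)) = √(2·8947/(1.007·15.9·1.87))
V_stall = √597.6 = 24.4 m/s

V_stall = 24.4 m/s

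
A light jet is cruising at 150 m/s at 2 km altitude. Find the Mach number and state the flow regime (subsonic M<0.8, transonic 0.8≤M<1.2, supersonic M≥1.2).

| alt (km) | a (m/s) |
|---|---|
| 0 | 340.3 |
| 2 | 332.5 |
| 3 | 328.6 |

At 2 km, from the table: a = 332.5 m/s.
M = v/a = 150 / 332.5 = 0.451
M = 0.451 → subsonic.

M = 0.451 (subsonic)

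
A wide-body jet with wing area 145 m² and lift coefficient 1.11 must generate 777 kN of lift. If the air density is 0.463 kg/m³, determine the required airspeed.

v = 144 m/s

L = ½ρv²S·CL ⇒ v = √(2L/(ρ·S·CL))
v = √(2 × 7.77×10^5 / (0.463 × 145 × 1.11)) = √20850 = 144 m/s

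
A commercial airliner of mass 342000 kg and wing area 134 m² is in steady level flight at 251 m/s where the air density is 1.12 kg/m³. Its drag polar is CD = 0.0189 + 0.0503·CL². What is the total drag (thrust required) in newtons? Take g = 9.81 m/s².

D = 2.09×10^5 N

Level flight ⇒ L = W = m·g = 342000 × 9.81 = 3.355×10^6 N.
q = ½ρv² = ½ × 1.12 × 251² = 35280 Pa.
CL = 2W/(ρv²S) = 2×3.355×10^6/(1.12×251²×134) = 0.7097.
CD = 0.0189 + 0.0503 × 0.7097² = 0.04423.
D = q·S·CD = 35280 × 134 × 0.04423 = 2.091×10^5 N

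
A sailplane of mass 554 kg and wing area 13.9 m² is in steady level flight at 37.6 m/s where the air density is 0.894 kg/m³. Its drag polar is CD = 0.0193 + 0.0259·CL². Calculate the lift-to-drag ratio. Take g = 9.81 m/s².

Level flight ⇒ L = W = m·g = 554 × 9.81 = 5434.7 N.
Dynamic pressure q = 0.5 × 0.894 × 37.6² = 632 Pa.
CL = W/(q·S) = 5434.7 / (632 × 13.9) = 0.6187.
CD = 0.0193 + 0.0259 × 0.6187² = 0.02921.
L/D = CL/CD = 0.6187 / 0.02921 = 21.2

L/D = 21.2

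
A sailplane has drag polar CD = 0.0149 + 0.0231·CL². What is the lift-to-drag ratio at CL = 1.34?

L/D = 23.8

CD = 0.0149 + 0.0231 × 1.34² = 0.05638
L/D = CL/CD = 1.34 / 0.05638 = 23.8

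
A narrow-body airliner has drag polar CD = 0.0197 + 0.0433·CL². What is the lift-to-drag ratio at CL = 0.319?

CD = 0.0197 + 0.0433 × 0.319² = 0.02411
L/D = CL/CD = 0.319 / 0.02411 = 13.2

L/D = 13.2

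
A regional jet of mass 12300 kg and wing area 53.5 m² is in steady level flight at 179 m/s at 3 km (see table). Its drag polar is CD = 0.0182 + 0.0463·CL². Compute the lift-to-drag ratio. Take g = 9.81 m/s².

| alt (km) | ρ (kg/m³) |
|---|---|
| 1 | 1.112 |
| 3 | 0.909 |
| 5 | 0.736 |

At 3 km, from the table: ρ = 0.909 kg/m³.
In steady level flight, lift balances weight: W = mg = 12300 × 9.81 = 1.2066×10^5 N.
Dynamic pressure q = 0.5 × 0.909 × 179² = 14560 Pa.
CL = W/(q·S) = 1.2066×10^5 / (14560 × 53.5) = 0.1549.
CD = 0.0182 + 0.0463 × 0.1549² = 0.01931.
L/D = CL/CD = 0.1549 / 0.01931 = 8.02

L/D = 8.02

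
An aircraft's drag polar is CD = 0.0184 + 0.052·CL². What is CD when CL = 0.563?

CD = 0.0184 + 0.052 × 0.563² = 0.0184 + 0.01648 = 0.0349

CD = 0.0349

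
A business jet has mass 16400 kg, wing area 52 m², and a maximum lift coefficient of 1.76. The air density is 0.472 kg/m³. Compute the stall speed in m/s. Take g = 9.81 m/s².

V_stall = 86.3 m/s

Weight W = mg = 16400 × 9.81 = 1.609×10^5 N.
From L = ½ρV²S·CL,max = W: V_stall = √(2W/(ρSCL,max)) = √(2·1.609×10^5/(0.472·52·1.76))
V_stall = √7449 = 86.3 m/s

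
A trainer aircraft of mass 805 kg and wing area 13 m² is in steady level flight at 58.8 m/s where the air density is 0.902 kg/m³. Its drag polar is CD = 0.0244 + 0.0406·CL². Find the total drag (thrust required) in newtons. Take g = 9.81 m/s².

Level flight ⇒ L = W = m·g = 805 × 9.81 = 7897.1 N.
Dynamic pressure q = 0.5 × 0.902 × 58.8² = 1559 Pa.
Required CL = L/(qS) = 7897.1/(1559·13) = 0.3896.
CD = 0.0244 + 0.0406 × 0.3896² = 0.03056.
D = q·S·CD = 1559 × 13 × 0.03056 = 619.5 N

D = 620 N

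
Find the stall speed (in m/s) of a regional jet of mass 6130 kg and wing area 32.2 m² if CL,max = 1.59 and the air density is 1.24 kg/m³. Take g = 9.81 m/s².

At stall, lift equals weight: L = W = m·g = 6130 × 9.81 = 60140 N.
From L = ½ρV²S·CL,max = W: V_stall = √(2W/(ρSCL,max)) = √(2·60140/(1.24·32.2·1.59))
V_stall = √1894 = 43.5 m/s

V_stall = 43.5 m/s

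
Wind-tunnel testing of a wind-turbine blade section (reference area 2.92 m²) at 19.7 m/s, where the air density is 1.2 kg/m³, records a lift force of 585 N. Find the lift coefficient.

From L = ½ρv²S·CL, rearranging gives CL = 2L/(ρv²S).
CL = 2 × 585 / (1.2 × 19.7² × 2.92) = 0.86

CL = 0.86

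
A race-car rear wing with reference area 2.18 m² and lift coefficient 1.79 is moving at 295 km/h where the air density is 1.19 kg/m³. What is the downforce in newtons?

Convert speed: v = 295 km/h ÷ 3.6 = 81.94 m/s.
L = ½ρv²S·CL = ½ × 1.19 × 81.94² × 2.18 × 1.79 = 15600 N ≈ 15.6 kN

L = 15600 N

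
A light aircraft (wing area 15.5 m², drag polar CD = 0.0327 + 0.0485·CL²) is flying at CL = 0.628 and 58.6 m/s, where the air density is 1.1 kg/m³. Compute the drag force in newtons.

D = 1520 N

CD = 0.0327 + 0.0485 × 0.628² = 0.05183
D = ½ρv²S·CD = ½ × 1.1 × 58.6² × 15.5 × 0.05183 = 1520 N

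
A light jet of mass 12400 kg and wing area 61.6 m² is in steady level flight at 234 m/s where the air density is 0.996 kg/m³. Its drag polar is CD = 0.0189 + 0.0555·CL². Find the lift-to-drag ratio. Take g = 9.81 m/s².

Level flight ⇒ L = W = m·g = 12400 × 9.81 = 1.2164×10^5 N.
q = ½ρv² = ½ × 0.996 × 234² = 27270 Pa.
CL = W/(q·S) = 1.2164×10^5 / (27270 × 61.6) = 0.07242.
CD = 0.0189 + 0.0555 × 0.07242² = 0.01919.
L/D = CL/CD = 0.07242 / 0.01919 = 3.77

L/D = 3.77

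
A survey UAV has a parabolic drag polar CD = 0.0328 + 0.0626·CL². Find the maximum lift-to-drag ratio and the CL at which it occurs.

For CD = CD0 + K·CL², (L/D)max occurs at CL* = √(CD0/K) and equals 1/(2√(K·CD0)).
(L/D)max = 1/(2√(0.0626 × 0.0328)) = 1/(2 × 0.04531) = 11
CL* = √(0.0328/0.0626) = 0.724

(L/D)max = 11, at CL = 0.724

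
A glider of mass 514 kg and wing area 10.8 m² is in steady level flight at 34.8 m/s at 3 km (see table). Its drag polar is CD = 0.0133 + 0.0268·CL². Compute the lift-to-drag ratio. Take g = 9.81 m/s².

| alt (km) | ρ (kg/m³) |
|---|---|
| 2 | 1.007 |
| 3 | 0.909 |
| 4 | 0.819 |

At 3 km, from the table: ρ = 0.909 kg/m³.
Weight W = mg = 514 × 9.81 = 5042.3 N; in level flight L = W.
Dynamic pressure q = 0.5 × 0.909 × 34.8² = 550.4 Pa.
CL = 2W/(ρv²S) = 2×5042.3/(0.909×34.8²×10.8) = 0.8482.
CD = 0.0133 + 0.0268 × 0.8482² = 0.03258.
L/D = CL/CD = 0.8482 / 0.03258 = 26

L/D = 26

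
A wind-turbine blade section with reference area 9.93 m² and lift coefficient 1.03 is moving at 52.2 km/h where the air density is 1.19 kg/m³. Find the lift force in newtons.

Convert speed: v = 52.2 km/h ÷ 3.6 = 14.5 m/s.
Dynamic pressure q = ½ρv² = ½ × 1.19 × 14.5² = 125.1 Pa.
L = q·S·CL = 125.1 × 9.93 × 1.03 = 1280 N

L = 1280 N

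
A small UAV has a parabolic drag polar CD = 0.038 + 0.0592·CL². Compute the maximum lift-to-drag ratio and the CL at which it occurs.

(L/D)max = 10.5, at CL = 0.801

For CD = CD0 + K·CL², (L/D)max occurs at CL* = √(CD0/K) and equals 1/(2√(K·CD0)).
(L/D)max = 1/(2√(0.0592 × 0.038)) = 1/(2 × 0.04743) = 10.5
CL* = √(0.038/0.0592) = 0.801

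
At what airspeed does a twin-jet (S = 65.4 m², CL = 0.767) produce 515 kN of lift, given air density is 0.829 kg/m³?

v = 157 m/s

L = ½ρv²S·CL ⇒ v = √(2L/(ρ·S·CL))
v = √(2 × 5.15×10^5 / (0.829 × 65.4 × 0.767)) = √24770 = 157 m/s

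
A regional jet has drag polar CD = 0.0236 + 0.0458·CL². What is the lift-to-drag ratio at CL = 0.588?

CD = 0.0236 + 0.0458 × 0.588² = 0.03944
L/D = CL/CD = 0.588 / 0.03944 = 14.9

L/D = 14.9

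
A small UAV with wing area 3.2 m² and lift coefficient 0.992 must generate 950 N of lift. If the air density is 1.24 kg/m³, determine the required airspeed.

v = 22 m/s

L = ½ρv²S·CL ⇒ v = √(2L/(ρ·S·CL))
v = √(2 × 950 / (1.24 × 3.2 × 0.992)) = √482.7 = 22 m/s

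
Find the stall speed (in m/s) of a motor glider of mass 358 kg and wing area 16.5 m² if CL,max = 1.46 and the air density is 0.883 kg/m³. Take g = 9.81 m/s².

V_stall = 18.2 m/s

Stall occurs when L = W at CL,max. W = mg = 358 × 9.81 = 3512 N.
V_stall = √(2W/(ρ·S·CL,max)) = √(2 × 3512 / (0.883 × 16.5 × 1.46))
V_stall = √330.2 = 18.2 m/s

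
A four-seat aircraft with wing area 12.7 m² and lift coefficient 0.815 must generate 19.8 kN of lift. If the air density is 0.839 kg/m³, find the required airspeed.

L = ½ρv²S·CL ⇒ v = √(2L/(ρ·S·CL))
v = √(2 × 19800 / (0.839 × 12.7 × 0.815)) = √4560 = 67.5 m/s

v = 67.5 m/s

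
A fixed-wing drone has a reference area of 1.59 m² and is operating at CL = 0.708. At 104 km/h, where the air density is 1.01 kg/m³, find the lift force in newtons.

L = 474 N

Convert speed: v = 104 km/h ÷ 3.6 = 28.89 m/s.
Dynamic pressure q = ½ρv² = ½ × 1.01 × 28.89² = 421.5 Pa.
L = q·S·CL = 421.5 × 1.59 × 0.708 = 474 N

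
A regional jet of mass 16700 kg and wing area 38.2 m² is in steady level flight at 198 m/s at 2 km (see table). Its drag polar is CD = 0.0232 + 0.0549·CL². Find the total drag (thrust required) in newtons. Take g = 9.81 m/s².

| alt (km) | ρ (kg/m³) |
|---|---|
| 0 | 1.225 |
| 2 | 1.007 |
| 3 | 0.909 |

At 2 km, from the table: ρ = 1.007 kg/m³.
Weight W = mg = 16700 × 9.81 = 1.6383×10^5 N; in level flight L = W.
Dynamic pressure q = 0.5 × 1.007 × 198² = 19740 Pa.
Required CL = L/(qS) = 1.6383×10^5/(19740·38.2) = 0.2173.
CD = 0.0232 + 0.0549 × 0.2173² = 0.02579.
D = q·S·CD = 19740 × 38.2 × 0.02579 = 19450 N

D = 19400 N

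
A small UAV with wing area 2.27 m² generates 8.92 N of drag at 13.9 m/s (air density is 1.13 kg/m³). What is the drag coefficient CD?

From D = ½ρv²S·CD, rearranging gives CD = 2D/(ρv²S).
CD = 2 × 8.92 / (1.13 × 13.9² × 2.27) = 0.036

CD = 0.036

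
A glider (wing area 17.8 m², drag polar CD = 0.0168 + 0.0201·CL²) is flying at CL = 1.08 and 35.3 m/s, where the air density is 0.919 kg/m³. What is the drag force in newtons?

D = 410 N

CD = 0.0168 + 0.0201 × 1.08² = 0.04024
D = ½ρv²S·CD = ½ × 0.919 × 35.3² × 17.8 × 0.04024 = 410 N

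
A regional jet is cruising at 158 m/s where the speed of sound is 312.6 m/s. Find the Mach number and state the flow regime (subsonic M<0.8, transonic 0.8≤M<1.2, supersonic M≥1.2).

M = v/a = 158 / 312.6 = 0.505
M = 0.505 → subsonic.

M = 0.505 (subsonic)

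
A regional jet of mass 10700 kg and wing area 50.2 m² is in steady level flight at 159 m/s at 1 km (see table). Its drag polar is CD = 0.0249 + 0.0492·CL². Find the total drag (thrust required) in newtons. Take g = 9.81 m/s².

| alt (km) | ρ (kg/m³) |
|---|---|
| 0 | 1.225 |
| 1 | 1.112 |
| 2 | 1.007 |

At 1 km, from the table: ρ = 1.112 kg/m³.
Level flight ⇒ L = W = m·g = 10700 × 9.81 = 1.0497×10^5 N.
q = ½ρv² = ½ × 1.112 × 159² = 14060 Pa.
CL = 2W/(ρv²S) = 2×1.0497×10^5/(1.112×159²×50.2) = 0.1488.
CD = 0.0249 + 0.0492 × 0.1488² = 0.02599.
D = q·S·CD = 14060 × 50.2 × 0.02599 = 18340 N

D = 18300 N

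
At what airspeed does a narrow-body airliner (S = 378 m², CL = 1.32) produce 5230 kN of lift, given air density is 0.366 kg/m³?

L = ½ρv²S·CL ⇒ v = √(2L/(ρ·S·CL))
v = √(2 × 5.23×10^6 / (0.366 × 378 × 1.32)) = √57280 = 239 m/s

v = 239 m/s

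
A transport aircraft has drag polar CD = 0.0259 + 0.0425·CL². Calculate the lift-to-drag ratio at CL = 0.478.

CD = 0.0259 + 0.0425 × 0.478² = 0.03561
L/D = CL/CD = 0.478 / 0.03561 = 13.4

L/D = 13.4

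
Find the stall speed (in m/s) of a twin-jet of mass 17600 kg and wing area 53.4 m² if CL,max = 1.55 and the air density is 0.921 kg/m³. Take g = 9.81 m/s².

V_stall = 67.3 m/s

Stall occurs when L = W at CL,max. W = mg = 17600 × 9.81 = 1.727×10^5 N.
V_stall = √(2W/(ρ·S·CL,max)) = √(2 × 1.727×10^5 / (0.921 × 53.4 × 1.55))
V_stall = √4530 = 67.3 m/s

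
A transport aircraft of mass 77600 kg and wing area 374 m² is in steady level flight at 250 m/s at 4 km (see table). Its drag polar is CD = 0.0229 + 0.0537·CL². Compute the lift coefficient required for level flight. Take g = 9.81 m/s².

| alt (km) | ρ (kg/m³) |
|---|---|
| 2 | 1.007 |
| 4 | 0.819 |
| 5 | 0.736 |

CL = 0.0795

At 4 km, from the table: ρ = 0.819 kg/m³.
Level flight ⇒ L = W = m·g = 77600 × 9.81 = 7.6126×10^5 N.
q = ½ρv² = ½ × 0.819 × 250² = 25590 Pa.
Required CL = L/(qS) = 7.6126×10^5/(25590·374) = 0.07953.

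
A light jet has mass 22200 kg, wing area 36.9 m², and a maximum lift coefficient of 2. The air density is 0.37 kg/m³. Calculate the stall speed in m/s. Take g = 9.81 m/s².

V_stall = 126 m/s

Weight W = mg = 22200 × 9.81 = 2.178×10^5 N.
From L = ½ρV²S·CL,max = W: V_stall = √(2W/(ρSCL,max)) = √(2·2.178×10^5/(0.37·36.9·2))
V_stall = √15950 = 126 m/s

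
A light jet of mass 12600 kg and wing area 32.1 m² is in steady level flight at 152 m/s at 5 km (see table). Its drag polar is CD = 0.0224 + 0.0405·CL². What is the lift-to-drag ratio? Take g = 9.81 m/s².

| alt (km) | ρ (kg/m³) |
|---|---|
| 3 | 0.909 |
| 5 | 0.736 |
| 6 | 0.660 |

L/D = 14.7

At 5 km, from the table: ρ = 0.736 kg/m³.
Level flight ⇒ L = W = m·g = 12600 × 9.81 = 1.2361×10^5 N.
q = ½ρv² = ½ × 0.736 × 152² = 8502 Pa.
CL = W/(q·S) = 1.2361×10^5 / (8502 × 32.1) = 0.4529.
CD = 0.0224 + 0.0405 × 0.4529² = 0.03071.
L/D = CL/CD = 0.4529 / 0.03071 = 14.7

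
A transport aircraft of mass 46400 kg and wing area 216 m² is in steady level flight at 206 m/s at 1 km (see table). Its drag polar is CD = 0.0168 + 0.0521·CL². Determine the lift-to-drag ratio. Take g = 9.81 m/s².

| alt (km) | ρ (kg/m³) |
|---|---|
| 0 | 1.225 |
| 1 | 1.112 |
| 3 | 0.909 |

At 1 km, from the table: ρ = 1.112 kg/m³.
In steady level flight, lift balances weight: W = mg = 46400 × 9.81 = 4.5518×10^5 N.
Dynamic pressure q = 0.5 × 1.112 × 206² = 23590 Pa.
CL = W/(q·S) = 4.5518×10^5 / (23590 × 216) = 0.08931.
CD = 0.0168 + 0.0521 × 0.08931² = 0.01722.
L/D = CL/CD = 0.08931 / 0.01722 = 5.19

L/D = 5.19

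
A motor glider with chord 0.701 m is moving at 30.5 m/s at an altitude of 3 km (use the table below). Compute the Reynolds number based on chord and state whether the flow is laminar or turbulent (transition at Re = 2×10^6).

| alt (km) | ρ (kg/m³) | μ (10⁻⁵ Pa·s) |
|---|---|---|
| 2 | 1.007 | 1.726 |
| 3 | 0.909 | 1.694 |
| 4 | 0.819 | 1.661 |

Re = 1.15×10^6 (laminar)

At 3 km, from the table: ρ = 0.909 kg/m³, μ = 1.694×10⁻⁵ Pa·s.
Re = ρ·v·c/μ = 0.909 × 30.5 × 0.701 / (1.694×10⁻⁵) = 1.15×10^6
Since 1.15×10^6 < 2×10^6, the flow is laminar.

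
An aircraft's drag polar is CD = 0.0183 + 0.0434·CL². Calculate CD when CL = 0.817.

CD = 0.0473

CD = 0.0183 + 0.0434 × 0.817² = 0.0183 + 0.02897 = 0.0473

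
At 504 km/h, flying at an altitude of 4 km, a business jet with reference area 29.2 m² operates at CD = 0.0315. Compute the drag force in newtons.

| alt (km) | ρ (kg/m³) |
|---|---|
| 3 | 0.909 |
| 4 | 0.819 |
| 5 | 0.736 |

At 4 km, from the table: ρ = 0.819 kg/m³.
Convert speed: v = 504 km/h ÷ 3.6 = 140 m/s.
Dynamic pressure q = ½ρv² = ½ × 0.819 × 140² = 8026 Pa.
D = q·S·CD = 8026 × 29.2 × 0.0315 = 7380 N ≈ 7.38 kN

D = 7380 N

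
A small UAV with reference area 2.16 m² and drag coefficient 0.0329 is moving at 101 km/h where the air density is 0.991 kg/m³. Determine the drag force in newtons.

D = 27.7 N

Convert speed: v = 101 km/h ÷ 3.6 = 28.06 m/s.
Dynamic pressure q = ½ρv² = ½ × 0.991 × 28.06² = 390 Pa.
D = q·S·CD = 390 × 2.16 × 0.0329 = 27.7 N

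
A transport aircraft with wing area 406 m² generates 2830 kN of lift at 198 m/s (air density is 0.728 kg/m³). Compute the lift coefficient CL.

CL = 0.488

From L = ½ρv²S·CL, rearranging gives CL = 2L/(ρv²S).
CL = 2 × 2.83×10^6 / (0.728 × 198² × 406) = 0.488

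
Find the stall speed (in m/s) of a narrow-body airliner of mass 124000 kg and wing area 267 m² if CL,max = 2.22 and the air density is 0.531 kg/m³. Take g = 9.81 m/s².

V_stall = 87.9 m/s

At stall, lift equals weight: L = W = m·g = 124000 × 9.81 = 1.216×10^6 N.
From L = ½ρV²S·CL,max = W: V_stall = √(2W/(ρSCL,max)) = √(2·1.216×10^6/(0.531·267·2.22))
V_stall = √7730 = 87.9 m/s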